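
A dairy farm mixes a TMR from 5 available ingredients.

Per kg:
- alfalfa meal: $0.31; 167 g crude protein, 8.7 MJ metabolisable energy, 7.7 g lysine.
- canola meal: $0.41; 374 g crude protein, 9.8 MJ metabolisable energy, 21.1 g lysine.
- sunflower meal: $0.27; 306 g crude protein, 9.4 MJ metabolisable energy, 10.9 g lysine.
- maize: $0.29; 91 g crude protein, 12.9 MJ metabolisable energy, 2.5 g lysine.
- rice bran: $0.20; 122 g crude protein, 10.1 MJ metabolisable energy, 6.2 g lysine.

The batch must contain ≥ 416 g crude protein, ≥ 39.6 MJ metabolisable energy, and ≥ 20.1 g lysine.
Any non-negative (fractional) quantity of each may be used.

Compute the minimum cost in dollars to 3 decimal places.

$0.784

Let x1 = kg of alfalfa meal, x2 = kg of canola meal, x3 = kg of sunflower meal, x4 = kg of maize, x5 = kg of rice bran.
Minimize 0.31x1 + 0.41x2 + 0.27x3 + 0.29x4 + 0.2x5 s.t.:
  167x1 + 374x2 + 306x3 + 91x4 + 122x5 ≥ 416   (crude protein)
  8.7x1 + 9.8x2 + 9.4x3 + 12.9x4 + 10.1x5 ≥ 39.6   (metabolisable energy)
  7.7x1 + 21.1x2 + 10.9x3 + 2.5x4 + 6.2x5 ≥ 20.1   (lysine)
  x1, x2, x3, x4, x5 ≥ 0.
The optimal basis is {rice bran}; alfalfa meal, canola meal, sunflower meal, maize drop out. The metabolisable energy requirement is met with equality.
That vertex is x5 = 3.921.
Total cost: 0.2·3.921 = 0.78420.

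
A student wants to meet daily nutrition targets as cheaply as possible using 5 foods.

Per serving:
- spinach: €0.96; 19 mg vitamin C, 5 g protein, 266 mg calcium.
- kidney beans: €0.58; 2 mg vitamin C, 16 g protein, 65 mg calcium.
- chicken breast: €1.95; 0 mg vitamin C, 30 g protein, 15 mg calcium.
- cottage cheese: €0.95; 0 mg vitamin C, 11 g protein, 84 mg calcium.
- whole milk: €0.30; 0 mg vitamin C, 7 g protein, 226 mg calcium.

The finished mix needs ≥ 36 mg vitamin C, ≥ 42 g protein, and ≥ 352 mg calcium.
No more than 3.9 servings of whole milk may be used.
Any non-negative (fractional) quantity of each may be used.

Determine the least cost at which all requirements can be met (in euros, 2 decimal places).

€2.83

Let x1 = servings of spinach, x2 = servings of kidney beans, x3 = servings of chicken breast, x4 = servings of cottage cheese, x5 = servings of whole milk.
Minimise 0.96x1 + 0.58x2 + 1.95x3 + 0.95x4 + 0.3x5 with:
  19x1 + 2x2 ≥ 36   (vitamin C)
  5x1 + 16x2 + 30x3 + 11x4 + 7x5 ≥ 42   (protein)
  266x1 + 65x2 + 15x3 + 84x4 + 226x5 ≥ 352   (calcium)
  x5 ≤ 3.9
  x1, x2, x3, x4, x5 ≥ 0.
At the optimum only spinach, kidney beans are positive (chicken breast, cottage cheese, whole milk = 0). Binding constraints: vitamin C and protein.
That vertex is x1 = 1.673, x2 = 2.102.
Cost = 0.96·1.673 + 0.58·2.102 = 2.8252.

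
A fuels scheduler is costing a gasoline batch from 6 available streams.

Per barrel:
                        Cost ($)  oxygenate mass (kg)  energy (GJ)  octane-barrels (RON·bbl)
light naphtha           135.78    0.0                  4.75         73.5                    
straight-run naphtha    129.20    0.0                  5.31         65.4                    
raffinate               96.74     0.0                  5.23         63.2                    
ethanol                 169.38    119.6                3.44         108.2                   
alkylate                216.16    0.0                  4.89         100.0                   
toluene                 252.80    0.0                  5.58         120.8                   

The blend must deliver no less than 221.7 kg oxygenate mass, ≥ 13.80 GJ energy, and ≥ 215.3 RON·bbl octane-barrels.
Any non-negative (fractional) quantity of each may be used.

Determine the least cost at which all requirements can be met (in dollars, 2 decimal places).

$451.29

Let x1 = barrels of light naphtha, x2 = barrels of straight-run naphtha, x3 = barrels of raffinate, x4 = barrels of ethanol, x5 = barrels of alkylate, x6 = barrels of toluene.
min 135.78x1 + 129.2x2 + 96.74x3 + 169.38x4 + 216.16x5 + 252.8x6 s.t.:
  119.6x4 ≥ 221.7   (oxygenate mass)
  4.75x1 + 5.31x2 + 5.23x3 + 3.44x4 + 4.89x5 + 5.58x6 ≥ 13.8   (energy)
  73.5x1 + 65.4x2 + 63.2x3 + 108.2x4 + 100x5 + 120.8x6 ≥ 215.3   (octane-barrels)
  x1, x2, x3, x4, x5, x6 ≥ 0.
The cheapest feasible vertex uses only raffinate, ethanol; light naphtha, straight-run naphtha, alkylate, toluene are not used. Binding constraints: oxygenate mass and energy.
That vertex is x3 = 1.4194, x4 = 1.8537.
Cost = 96.74·1.4194 + 169.38·1.8537 = 451.2925.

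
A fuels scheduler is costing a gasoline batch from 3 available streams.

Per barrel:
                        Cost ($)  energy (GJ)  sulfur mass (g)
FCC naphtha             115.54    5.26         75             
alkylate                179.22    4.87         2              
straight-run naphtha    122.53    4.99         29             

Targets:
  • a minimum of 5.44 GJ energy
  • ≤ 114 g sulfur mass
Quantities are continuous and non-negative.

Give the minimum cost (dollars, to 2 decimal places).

$119.49

Let x1 = barrels of FCC naphtha, x2 = barrels of alkylate, x3 = barrels of straight-run naphtha.
min 115.54x1 + 179.22x2 + 122.53x3 s.t.:
  5.26x1 + 4.87x2 + 4.99x3 ≥ 5.44   (energy)
  75x1 + 2x2 + 29x3 ≤ 114   (sulfur mass)
  x1, x2, x3 ≥ 0.
The optimal basis is {FCC naphtha}; alkylate, straight-run naphtha drop out. There the energy constraint is tight.
Optimal quantities: FCC naphtha = 1.0342 barrels.
Hence cost = 115.54·1.0342 = $119.4915.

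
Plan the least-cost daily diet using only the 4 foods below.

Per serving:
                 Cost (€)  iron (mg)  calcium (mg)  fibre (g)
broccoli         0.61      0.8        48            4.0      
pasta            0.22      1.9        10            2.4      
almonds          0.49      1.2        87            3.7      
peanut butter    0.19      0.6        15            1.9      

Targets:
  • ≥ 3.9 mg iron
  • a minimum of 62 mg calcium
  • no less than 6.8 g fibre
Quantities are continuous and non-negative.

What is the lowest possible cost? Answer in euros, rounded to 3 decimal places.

Treat it as an LP. Let x1 = servings of broccoli, x2 = servings of pasta, x3 = servings of almonds, x4 = servings of peanut butter.
Minimise 0.61x1 + 0.22x2 + 0.49x3 + 0.19x4 subject to:
  0.8x1 + 1.9x2 + 1.2x3 + 0.6x4 ≥ 3.9   (iron)
  48x1 + 10x2 + 87x3 + 15x4 ≥ 62   (calcium)
  4x1 + 2.4x2 + 3.7x3 + 1.9x4 ≥ 6.8   (fibre)
  x1, x2, x3, x4 ≥ 0.
The minimum-cost mix takes nothing from broccoli, peanut butter — only pasta, almonds. The calcium and fibre requirements are met with equality.
Solving gives x2 = 2.108, x3 = 0.4703.
Cost = 0.22·2.108 + 0.49·0.4703 = 0.69421.

€0.694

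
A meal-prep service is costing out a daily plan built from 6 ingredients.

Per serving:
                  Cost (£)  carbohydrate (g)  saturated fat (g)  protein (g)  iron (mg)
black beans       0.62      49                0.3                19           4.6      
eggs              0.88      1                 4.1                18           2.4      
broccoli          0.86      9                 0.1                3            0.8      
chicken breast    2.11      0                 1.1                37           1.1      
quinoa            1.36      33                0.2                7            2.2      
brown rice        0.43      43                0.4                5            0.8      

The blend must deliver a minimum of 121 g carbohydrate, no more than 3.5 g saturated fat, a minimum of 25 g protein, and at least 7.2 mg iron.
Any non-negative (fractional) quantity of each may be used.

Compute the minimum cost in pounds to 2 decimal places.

£1.38

Set it up as a linear program. Let x1 = servings of black beans, x2 = servings of eggs, x3 = servings of broccoli, x4 = servings of chicken breast, x5 = servings of quinoa, x6 = servings of brown rice.
Minimize 0.62x1 + 0.88x2 + 0.86x3 + 2.11x4 + 1.36x5 + 0.43x6 s.t.:
  49x1 + 1x2 + 9x3 + 33x5 + 43x6 ≥ 121   (carbohydrate)
  0.3x1 + 4.1x2 + 0.1x3 + 1.1x4 + 0.2x5 + 0.4x6 ≤ 3.5   (saturated fat)
  19x1 + 18x2 + 3x3 + 37x4 + 7x5 + 5x6 ≥ 25   (protein)
  4.6x1 + 2.4x2 + 0.8x3 + 1.1x4 + 2.2x5 + 0.8x6 ≥ 7.2   (iron)
  x1, x2, x3, x4, x5, x6 ≥ 0.
The cheapest feasible vertex uses only black beans, brown rice; eggs, broccoli, chicken breast, quinoa are not used. Binding constraints: carbohydrate and iron.
Optimal quantities: black beans = 1.342 servings, brown rice = 1.285 servings.
Cost = 0.62·1.342 + 0.43·1.285 = 1.3846.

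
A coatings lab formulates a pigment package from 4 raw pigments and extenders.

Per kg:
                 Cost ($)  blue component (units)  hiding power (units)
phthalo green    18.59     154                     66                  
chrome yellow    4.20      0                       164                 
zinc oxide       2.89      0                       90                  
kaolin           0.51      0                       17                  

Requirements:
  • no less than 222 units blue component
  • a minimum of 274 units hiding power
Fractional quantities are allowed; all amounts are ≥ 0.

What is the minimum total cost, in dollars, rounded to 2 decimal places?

$31.38

Let x1 = kg of phthalo green, x2 = kg of chrome yellow, x3 = kg of zinc oxide, x4 = kg of kaolin.
min 18.59x1 + 4.2x2 + 2.89x3 + 0.51x4 with:
  154x1 ≥ 222   (blue component)
  66x1 + 164x2 + 90x3 + 17x4 ≥ 274   (hiding power)
  x1, x2, x3, x4 ≥ 0.
The minimum-cost mix takes nothing from zinc oxide, kaolin — only phthalo green, chrome yellow. Binding constraints: blue component and hiding power.
So phthalo green = 1.4416 kg, chrome yellow = 1.0906 kg.
Hence cost = 18.59·1.4416 + 4.2·1.0906 = $31.3799.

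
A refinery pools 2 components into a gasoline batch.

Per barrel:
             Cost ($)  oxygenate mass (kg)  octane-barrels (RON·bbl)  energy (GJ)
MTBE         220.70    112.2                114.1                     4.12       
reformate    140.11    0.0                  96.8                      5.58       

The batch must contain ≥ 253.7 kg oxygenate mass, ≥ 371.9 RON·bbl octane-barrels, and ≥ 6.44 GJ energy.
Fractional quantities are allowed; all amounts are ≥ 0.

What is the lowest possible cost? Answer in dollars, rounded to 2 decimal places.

Let x1 = barrels of MTBE, x2 = barrels of reformate.
Minimize 220.7x1 + 140.11x2 with:
  112.2x1 ≥ 253.7   (oxygenate mass)
  114.1x1 + 96.8x2 ≥ 371.9   (octane-barrels)
  4.12x1 + 5.58x2 ≥ 6.44   (energy)
  x1, x2 ≥ 0.
Both inputs are positive at the optimum. The oxygenate mass and octane-barrels requirements are met with equality.
Solving gives x1 = 2.26114, x2 = 1.17669.
Total cost: 220.7·2.26114 + 140.11·1.17669 = 663.8996.

$663.90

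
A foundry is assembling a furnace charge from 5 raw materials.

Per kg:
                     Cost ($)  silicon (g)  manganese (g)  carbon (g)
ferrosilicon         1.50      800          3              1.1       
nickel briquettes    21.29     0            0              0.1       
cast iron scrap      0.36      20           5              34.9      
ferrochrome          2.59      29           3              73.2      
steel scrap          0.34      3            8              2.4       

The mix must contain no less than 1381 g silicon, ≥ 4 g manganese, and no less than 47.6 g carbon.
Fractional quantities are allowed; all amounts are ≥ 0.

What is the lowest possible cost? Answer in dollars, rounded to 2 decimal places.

Treat it as an LP. Let x1 = kg of ferrosilicon, x2 = kg of nickel briquettes, x3 = kg of cast iron scrap, x4 = kg of ferrochrome, x5 = kg of steel scrap.
min 1.5x1 + 21.29x2 + 0.36x3 + 2.59x4 + 0.34x5 subject to:
  800x1 + 20x3 + 29x4 + 3x5 ≥ 1381   (silicon)
  3x1 + 5x3 + 3x4 + 8x5 ≥ 4   (manganese)
  1.1x1 + 0.1x2 + 34.9x3 + 73.2x4 + 2.4x5 ≥ 47.6   (carbon)
  x1, x2, x3, x4, x5 ≥ 0.
The optimal basis is {ferrosilicon, cast iron scrap}; nickel briquettes, ferrochrome, steel scrap drop out. The silicon and carbon requirements are met with equality.
That vertex is x1 = 1.693, x3 = 1.311.
Cost = 1.5·1.693 + 0.36·1.311 = 3.0115.

$3.01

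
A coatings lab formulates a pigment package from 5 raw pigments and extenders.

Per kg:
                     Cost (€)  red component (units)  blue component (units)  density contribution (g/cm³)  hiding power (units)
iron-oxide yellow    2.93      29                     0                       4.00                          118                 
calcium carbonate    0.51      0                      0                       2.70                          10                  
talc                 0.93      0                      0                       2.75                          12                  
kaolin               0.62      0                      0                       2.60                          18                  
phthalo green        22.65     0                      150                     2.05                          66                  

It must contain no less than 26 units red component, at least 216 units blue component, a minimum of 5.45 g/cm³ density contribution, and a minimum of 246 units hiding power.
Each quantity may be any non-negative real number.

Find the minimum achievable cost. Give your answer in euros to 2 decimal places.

Set it up as a linear program. Let x1 = kg of iron-oxide yellow, x2 = kg of calcium carbonate, x3 = kg of talc, x4 = kg of kaolin, x5 = kg of phthalo green.
Minimize 2.93x1 + 0.51x2 + 0.93x3 + 0.62x4 + 22.65x5 s.t.:
  29x1 ≥ 26   (red component)
  150x5 ≥ 216   (blue component)
  4x1 + 2.7x2 + 2.75x3 + 2.6x4 + 2.05x5 ≥ 5.45   (density contribution)
  118x1 + 10x2 + 12x3 + 18x4 + 66x5 ≥ 246   (hiding power)
  x1, x2, x3, x4, x5 ≥ 0.
The minimum-cost mix takes nothing from calcium carbonate, talc, kaolin — only iron-oxide yellow, phthalo green. The blue component and hiding power requirements are met with equality.
So iron-oxide yellow = 1.279 kg, phthalo green = 1.44 kg.
Hence cost = 2.93·1.279 + 22.65·1.44 = €36.3635.

€36.36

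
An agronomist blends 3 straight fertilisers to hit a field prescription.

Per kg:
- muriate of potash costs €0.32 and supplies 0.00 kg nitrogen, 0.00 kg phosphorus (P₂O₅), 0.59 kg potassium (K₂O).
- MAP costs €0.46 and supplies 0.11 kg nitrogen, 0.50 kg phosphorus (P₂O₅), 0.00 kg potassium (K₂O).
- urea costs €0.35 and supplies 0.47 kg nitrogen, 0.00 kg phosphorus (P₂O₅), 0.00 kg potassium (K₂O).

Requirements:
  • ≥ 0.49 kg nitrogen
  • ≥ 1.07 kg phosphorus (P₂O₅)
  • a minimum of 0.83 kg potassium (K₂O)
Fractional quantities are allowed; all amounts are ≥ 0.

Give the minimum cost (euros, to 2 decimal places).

Let x1 = kg of muriate of potash, x2 = kg of MAP, x3 = kg of urea.
min 0.32x1 + 0.46x2 + 0.35x3 s.t.:
  0.11x2 + 0.47x3 ≥ 0.49   (nitrogen)
  0.5x2 ≥ 1.07   (phosphorus (P₂O₅))
  0.59x1 ≥ 0.83   (potassium (K₂O))
  x1, x2, x3 ≥ 0.
The optimal mix uses every input. Binding constraints: nitrogen, phosphorus (P₂O₅), potassium (K₂O).
That vertex is x1 = 1.407, x2 = 2.14, x3 = 0.5417.
Hence cost = 0.32·1.407 + 0.46·2.14 + 0.35·0.5417 = €1.6242.

€1.62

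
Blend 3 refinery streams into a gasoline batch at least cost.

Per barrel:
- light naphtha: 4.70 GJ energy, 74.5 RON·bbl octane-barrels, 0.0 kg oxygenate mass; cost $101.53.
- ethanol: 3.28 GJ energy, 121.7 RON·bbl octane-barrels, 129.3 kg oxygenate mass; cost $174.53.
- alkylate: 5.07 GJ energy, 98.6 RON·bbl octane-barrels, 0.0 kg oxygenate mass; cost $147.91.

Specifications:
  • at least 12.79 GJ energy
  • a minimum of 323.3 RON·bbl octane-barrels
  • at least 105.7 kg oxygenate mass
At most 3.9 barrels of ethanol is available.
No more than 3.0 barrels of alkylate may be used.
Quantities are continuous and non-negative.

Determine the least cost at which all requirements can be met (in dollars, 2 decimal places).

Set it up as a linear program. Let x1 = barrels of light naphtha, x2 = barrels of ethanol, x3 = barrels of alkylate.
min 101.53x1 + 174.53x2 + 147.91x3 s.t.:
  4.7x1 + 3.28x2 + 5.07x3 ≥ 12.79   (energy)
  74.5x1 + 121.7x2 + 98.6x3 ≥ 323.3   (octane-barrels)
  129.3x2 ≥ 105.7   (oxygenate mass)
  x2 ≤ 3.9
  x3 ≤ 3
  x1, x2, x3 ≥ 0.
The cheapest feasible vertex uses only light naphtha, ethanol; alkylate is not used. There the octane-barrels and oxygenate mass constraints are tight.
Solving gives x1 = 3.0042, x2 = 0.81748.
Hence cost = 101.53·3.0042 + 174.53·0.81748 = $447.6912.

$447.69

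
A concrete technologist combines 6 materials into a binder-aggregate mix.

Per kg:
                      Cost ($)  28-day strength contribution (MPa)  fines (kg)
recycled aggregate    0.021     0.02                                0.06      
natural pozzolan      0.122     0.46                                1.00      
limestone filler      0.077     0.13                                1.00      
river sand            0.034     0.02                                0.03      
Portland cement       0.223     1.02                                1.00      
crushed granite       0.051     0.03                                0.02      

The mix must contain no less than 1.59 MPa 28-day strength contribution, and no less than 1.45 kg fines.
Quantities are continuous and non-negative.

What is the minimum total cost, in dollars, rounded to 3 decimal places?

$0.348

This is a linear program. Let x1 = kg of recycled aggregate, x2 = kg of natural pozzolan, x3 = kg of limestone filler, x4 = kg of river sand, x5 = kg of Portland cement, x6 = kg of crushed granite.
min 0.021x1 + 0.122x2 + 0.077x3 + 0.034x4 + 0.223x5 + 0.051x6 subject to:
  0.02x1 + 0.46x2 + 0.13x3 + 0.02x4 + 1.02x5 + 0.03x6 ≥ 1.59   (28-day strength contribution)
  0.06x1 + 1x2 + 1x3 + 0.03x4 + 1x5 + 0.02x6 ≥ 1.45   (fines)
  x1, x2, x3, x4, x5, x6 ≥ 0.
The minimum-cost mix takes nothing from recycled aggregate, natural pozzolan, limestone filler, river sand, crushed granite — only Portland cement. The 28-day strength contribution requirement is met with equality.
Solving gives x5 = 1.559.
Cost = 0.223·1.559 = 0.34766.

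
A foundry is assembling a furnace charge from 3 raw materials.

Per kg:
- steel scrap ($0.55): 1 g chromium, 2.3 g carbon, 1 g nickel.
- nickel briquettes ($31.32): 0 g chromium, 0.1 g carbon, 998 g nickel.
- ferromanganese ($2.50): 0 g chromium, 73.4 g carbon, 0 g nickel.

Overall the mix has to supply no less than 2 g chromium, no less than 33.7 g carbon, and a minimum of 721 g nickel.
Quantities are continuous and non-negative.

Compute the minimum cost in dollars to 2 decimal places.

$24.65

This is a linear program. Let x1 = kg of steel scrap, x2 = kg of nickel briquettes, x3 = kg of ferromanganese.
Minimize 0.55x1 + 31.32x2 + 2.5x3 s.t.:
  1x1 ≥ 2   (chromium)
  2.3x1 + 0.1x2 + 73.4x3 ≥ 33.7   (carbon)
  1x1 + 998x2 ≥ 721   (nickel)
  x1, x2, x3 ≥ 0.
The optimal mix uses every input. The chromium, carbon, nickel requirements are met with equality.
Optimal quantities: steel scrap = 2 kg, nickel briquettes = 0.7204 kg, ferromanganese = 0.3955 kg.
Objective = 0.55·2 + 31.32·0.7204 + 2.5·0.3955 = 24.6517.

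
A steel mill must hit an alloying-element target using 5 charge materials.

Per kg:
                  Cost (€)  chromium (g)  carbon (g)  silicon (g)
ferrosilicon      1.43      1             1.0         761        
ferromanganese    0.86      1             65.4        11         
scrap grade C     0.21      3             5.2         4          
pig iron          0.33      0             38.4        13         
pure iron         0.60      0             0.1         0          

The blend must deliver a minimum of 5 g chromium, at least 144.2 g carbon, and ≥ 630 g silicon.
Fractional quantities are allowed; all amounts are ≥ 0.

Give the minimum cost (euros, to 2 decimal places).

€2.55

Treat it as an LP. Let x1 = kg of ferrosilicon, x2 = kg of ferromanganese, x3 = kg of scrap grade C, x4 = kg of pig iron, x5 = kg of pure iron.
Minimise 1.43x1 + 0.86x2 + 0.21x3 + 0.33x4 + 0.6x5 subject to:
  1x1 + 1x2 + 3x3 ≥ 5   (chromium)
  1x1 + 65.4x2 + 5.2x3 + 38.4x4 + 0.1x5 ≥ 144.2   (carbon)
  761x1 + 11x2 + 4x3 + 13x4 ≥ 630   (silicon)
  x1, x2, x3, x4, x5 ≥ 0.
The optimal basis is {ferrosilicon, scrap grade C, pig iron}; ferromanganese, pure iron drop out. Binding constraints: chromium, carbon, silicon.
Solving gives x1 = 0.7599, x3 = 1.413, x4 = 3.544.
Objective = 1.43·0.7599 + 0.21·1.413 + 0.33·3.544 = 2.5529.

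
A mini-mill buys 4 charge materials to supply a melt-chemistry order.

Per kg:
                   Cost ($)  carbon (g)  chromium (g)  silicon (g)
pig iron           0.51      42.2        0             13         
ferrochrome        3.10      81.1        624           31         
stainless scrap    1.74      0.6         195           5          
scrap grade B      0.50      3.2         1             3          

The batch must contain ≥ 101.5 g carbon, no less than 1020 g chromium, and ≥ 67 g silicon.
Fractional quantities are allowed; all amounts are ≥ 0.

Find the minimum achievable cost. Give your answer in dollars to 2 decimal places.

Let x1 = kg of pig iron, x2 = kg of ferrochrome, x3 = kg of stainless scrap, x4 = kg of scrap grade B.
Minimize 0.51x1 + 3.1x2 + 1.74x3 + 0.5x4 s.t.:
  42.2x1 + 81.1x2 + 0.6x3 + 3.2x4 ≥ 101.5   (carbon)
  624x2 + 195x3 + 1x4 ≥ 1020   (chromium)
  13x1 + 31x2 + 5x3 + 3x4 ≥ 67   (silicon)
  x1, x2, x3, x4 ≥ 0.
The optimal basis is {pig iron, ferrochrome}; stainless scrap, scrap grade B drop out. Binding constraints: chromium and silicon.
Solving gives x1 = 1.256, x2 = 1.635.
Cost = 0.51·1.256 + 3.1·1.635 = 5.7091.

$5.71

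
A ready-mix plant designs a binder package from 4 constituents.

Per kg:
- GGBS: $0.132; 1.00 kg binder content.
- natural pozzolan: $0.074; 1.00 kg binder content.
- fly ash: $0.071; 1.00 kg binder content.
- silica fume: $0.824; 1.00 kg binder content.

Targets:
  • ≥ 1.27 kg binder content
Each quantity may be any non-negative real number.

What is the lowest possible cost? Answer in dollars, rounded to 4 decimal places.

Treat it as an LP. Let x1 = kg of GGBS, x2 = kg of natural pozzolan, x3 = kg of fly ash, x4 = kg of silica fume.
min 0.132x1 + 0.074x2 + 0.071x3 + 0.824x4 s.t.:
  1x1 + 1x2 + 1x3 + 1x4 ≥ 1.27   (binder content)
  x1, x2, x3, x4 ≥ 0.
At the optimum only fly ash is positive (GGBS, natural pozzolan, silica fume = 0). The binder content requirement is met with equality.
So fly ash = 1.27 kg.
Total cost: 0.071·1.27 = 0.090170.

$0.0902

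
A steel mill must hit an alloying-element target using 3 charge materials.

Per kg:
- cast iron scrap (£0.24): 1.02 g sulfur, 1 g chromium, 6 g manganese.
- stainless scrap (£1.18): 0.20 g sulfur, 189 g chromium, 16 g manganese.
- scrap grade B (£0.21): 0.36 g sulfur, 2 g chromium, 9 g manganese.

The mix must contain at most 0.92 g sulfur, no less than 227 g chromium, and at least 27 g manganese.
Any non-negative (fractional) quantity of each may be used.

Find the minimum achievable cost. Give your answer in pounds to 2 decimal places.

£1.59

Treat it as an LP. Let x1 = kg of cast iron scrap, x2 = kg of stainless scrap, x3 = kg of scrap grade B.
Minimise 0.24x1 + 1.18x2 + 0.21x3 with:
  1.02x1 + 0.2x2 + 0.36x3 ≤ 0.92   (sulfur)
  1x1 + 189x2 + 2x3 ≥ 227   (chromium)
  6x1 + 16x2 + 9x3 ≥ 27   (manganese)
  x1, x2, x3 ≥ 0.
The optimal basis is {stainless scrap, scrap grade B}; cast iron scrap drops out. There the chromium and manganese constraints are tight.
Optimal quantities: stainless scrap = 1.192 kg, scrap grade B = 0.8814 kg.
Total cost: 1.18·1.192 + 0.21·0.8814 = 1.5917.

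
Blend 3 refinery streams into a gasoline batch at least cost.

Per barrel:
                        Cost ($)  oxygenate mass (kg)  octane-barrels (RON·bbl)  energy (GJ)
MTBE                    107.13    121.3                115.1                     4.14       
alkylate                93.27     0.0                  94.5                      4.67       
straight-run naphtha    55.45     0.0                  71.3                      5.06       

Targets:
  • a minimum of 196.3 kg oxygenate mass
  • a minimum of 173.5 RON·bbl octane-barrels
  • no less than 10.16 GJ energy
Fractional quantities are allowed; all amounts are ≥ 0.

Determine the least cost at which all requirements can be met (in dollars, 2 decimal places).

$211.29

Let x1 = barrels of MTBE, x2 = barrels of alkylate, x3 = barrels of straight-run naphtha.
Minimise 107.13x1 + 93.27x2 + 55.45x3 with:
  121.3x1 ≥ 196.3   (oxygenate mass)
  115.1x1 + 94.5x2 + 71.3x3 ≥ 173.5   (octane-barrels)
  4.14x1 + 4.67x2 + 5.06x3 ≥ 10.16   (energy)
  x1, x2, x3 ≥ 0.
The cheapest feasible vertex uses only MTBE, straight-run naphtha; alkylate is not used. There the oxygenate mass and energy constraints are tight.
So MTBE = 1.6183 barrels, straight-run naphtha = 0.68384 barrels.
Total cost: 107.13·1.6183 + 55.45·0.68384 = 211.2874.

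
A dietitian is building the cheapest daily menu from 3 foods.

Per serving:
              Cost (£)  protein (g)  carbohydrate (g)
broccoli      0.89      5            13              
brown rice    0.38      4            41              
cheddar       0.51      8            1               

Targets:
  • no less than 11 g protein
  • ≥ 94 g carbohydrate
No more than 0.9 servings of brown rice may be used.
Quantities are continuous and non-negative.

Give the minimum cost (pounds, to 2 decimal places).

£4.25

Let x1 = servings of broccoli, x2 = servings of brown rice, x3 = servings of cheddar.
Minimize 0.89x1 + 0.38x2 + 0.51x3 with:
  5x1 + 4x2 + 8x3 ≥ 11   (protein)
  13x1 + 41x2 + 1x3 ≥ 94   (carbohydrate)
  x2 ≤ 0.9
  x1, x2, x3 ≥ 0.
The minimum-cost mix takes nothing from cheddar — only broccoli, brown rice. There the carbohydrate and the brown rice cap constraints are tight.
Optimal quantities: broccoli = 4.392 servings, brown rice = 0.9 servings.
Total cost: 0.89·4.392 + 0.38·0.9 = 4.2509.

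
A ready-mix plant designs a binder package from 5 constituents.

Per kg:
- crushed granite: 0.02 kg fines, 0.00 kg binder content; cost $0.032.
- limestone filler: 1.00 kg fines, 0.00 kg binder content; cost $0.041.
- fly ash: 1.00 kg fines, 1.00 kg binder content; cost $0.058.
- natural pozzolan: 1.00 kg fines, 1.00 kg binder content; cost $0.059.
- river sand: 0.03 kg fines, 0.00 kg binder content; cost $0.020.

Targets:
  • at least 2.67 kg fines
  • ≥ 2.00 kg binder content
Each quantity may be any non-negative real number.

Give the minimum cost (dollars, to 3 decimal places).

$0.143

Treat it as an LP. Let x1 = kg of crushed granite, x2 = kg of limestone filler, x3 = kg of fly ash, x4 = kg of natural pozzolan, x5 = kg of river sand.
Minimise 0.032x1 + 0.041x2 + 0.058x3 + 0.059x4 + 0.02x5 with:
  0.02x1 + 1x2 + 1x3 + 1x4 + 0.03x5 ≥ 2.67   (fines)
  1x3 + 1x4 ≥ 2   (binder content)
  x1, x2, x3, x4, x5 ≥ 0.
The optimal basis is {limestone filler, fly ash}; crushed granite, natural pozzolan, river sand drop out. Binding constraints: fines and binder content.
So limestone filler = 0.67 kg, fly ash = 2 kg.
Hence cost = 0.041·0.67 + 0.058·2 = $0.14347.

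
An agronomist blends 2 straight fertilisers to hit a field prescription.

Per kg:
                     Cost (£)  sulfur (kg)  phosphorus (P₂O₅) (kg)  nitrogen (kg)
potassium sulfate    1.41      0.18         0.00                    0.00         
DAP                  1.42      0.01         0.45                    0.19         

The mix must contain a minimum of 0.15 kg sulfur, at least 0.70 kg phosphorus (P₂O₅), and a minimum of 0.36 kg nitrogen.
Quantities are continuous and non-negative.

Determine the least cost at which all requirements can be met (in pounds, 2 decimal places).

£3.72

Let x1 = kg of potassium sulfate, x2 = kg of DAP.
Minimise 1.41x1 + 1.42x2 s.t.:
  0.18x1 + 0.01x2 ≥ 0.15   (sulfur)
  0.45x2 ≥ 0.7   (phosphorus (P₂O₅))
  0.19x2 ≥ 0.36   (nitrogen)
  x1, x2 ≥ 0.
Both inputs are positive at the optimum. The sulfur and nitrogen requirements are met with equality.
Solving gives x1 = 0.7281, x2 = 1.895.
Cost = 1.41·0.7281 + 1.42·1.895 = 3.7175.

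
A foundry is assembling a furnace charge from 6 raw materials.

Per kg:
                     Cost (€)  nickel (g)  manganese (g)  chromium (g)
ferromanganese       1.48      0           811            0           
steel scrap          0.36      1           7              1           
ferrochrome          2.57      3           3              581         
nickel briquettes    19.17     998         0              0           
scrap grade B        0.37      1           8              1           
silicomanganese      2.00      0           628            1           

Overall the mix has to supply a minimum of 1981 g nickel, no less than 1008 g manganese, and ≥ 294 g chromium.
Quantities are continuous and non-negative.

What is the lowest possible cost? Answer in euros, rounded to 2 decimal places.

€41.16

Let x1 = kg of ferromanganese, x2 = kg of steel scrap, x3 = kg of ferrochrome, x4 = kg of nickel briquettes, x5 = kg of scrap grade B, x6 = kg of silicomanganese.
Minimise 1.48x1 + 0.36x2 + 2.57x3 + 19.17x4 + 0.37x5 + 2x6 s.t.:
  1x2 + 3x3 + 998x4 + 1x5 ≥ 1981   (nickel)
  811x1 + 7x2 + 3x3 + 8x5 + 628x6 ≥ 1008   (manganese)
  1x2 + 581x3 + 1x5 + 1x6 ≥ 294   (chromium)
  x1, x2, x3, x4, x5, x6 ≥ 0.
The optimal basis is {ferromanganese, ferrochrome, nickel briquettes}; steel scrap, scrap grade B, silicomanganese drop out. There the nickel, manganese, chromium constraints are tight.
That vertex is x1 = 1.241, x3 = 0.50602, x4 = 1.9834.
Cost = 1.48·1.241 + 2.57·0.50602 + 19.17·1.9834 = 41.1589.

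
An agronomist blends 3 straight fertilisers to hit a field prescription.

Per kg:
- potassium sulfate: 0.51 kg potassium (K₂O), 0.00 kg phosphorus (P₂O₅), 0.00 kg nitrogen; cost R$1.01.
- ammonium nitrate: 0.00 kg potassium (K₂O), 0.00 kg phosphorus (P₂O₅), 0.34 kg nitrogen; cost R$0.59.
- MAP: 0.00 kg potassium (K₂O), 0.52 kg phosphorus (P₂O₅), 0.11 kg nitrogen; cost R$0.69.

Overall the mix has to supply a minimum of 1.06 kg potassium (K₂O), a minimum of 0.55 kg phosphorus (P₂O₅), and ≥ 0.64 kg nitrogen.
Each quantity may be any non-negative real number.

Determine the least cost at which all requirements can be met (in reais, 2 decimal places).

R$3.74

This is a linear program. Let x1 = kg of potassium sulfate, x2 = kg of ammonium nitrate, x3 = kg of MAP.
Minimize 1.01x1 + 0.59x2 + 0.69x3 with:
  0.51x1 ≥ 1.06   (potassium (K₂O))
  0.52x3 ≥ 0.55   (phosphorus (P₂O₅))
  0.34x2 + 0.11x3 ≥ 0.64   (nitrogen)
  x1, x2, x3 ≥ 0.
The optimal mix uses every input. There the potassium (K₂O), phosphorus (P₂O₅), nitrogen constraints are tight.
Solving gives x1 = 2.078, x2 = 1.54, x3 = 1.058.
Cost = 1.01·2.078 + 0.59·1.54 + 0.69·1.058 = 3.7374.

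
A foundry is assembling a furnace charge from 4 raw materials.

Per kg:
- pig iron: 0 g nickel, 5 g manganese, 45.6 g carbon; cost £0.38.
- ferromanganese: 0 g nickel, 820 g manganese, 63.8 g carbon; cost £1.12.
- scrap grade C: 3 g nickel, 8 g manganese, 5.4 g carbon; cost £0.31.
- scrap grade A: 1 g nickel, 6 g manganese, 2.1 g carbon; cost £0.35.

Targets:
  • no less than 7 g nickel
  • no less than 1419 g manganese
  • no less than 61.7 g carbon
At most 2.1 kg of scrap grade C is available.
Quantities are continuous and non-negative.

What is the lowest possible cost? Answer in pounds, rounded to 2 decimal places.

Let x1 = kg of pig iron, x2 = kg of ferromanganese, x3 = kg of scrap grade C, x4 = kg of scrap grade A.
min 0.38x1 + 1.12x2 + 0.31x3 + 0.35x4 with:
  3x3 + 1x4 ≥ 7   (nickel)
  5x1 + 820x2 + 8x3 + 6x4 ≥ 1419   (manganese)
  45.6x1 + 63.8x2 + 5.4x3 + 2.1x4 ≥ 61.7   (carbon)
  x3 ≤ 2.1
  x1, x2, x3, x4 ≥ 0.
At the optimum only ferromanganese, scrap grade C, scrap grade A are positive (pig iron = 0). The nickel, manganese, the scrap grade C cap requirements are met with equality.
So ferromanganese = 1.705 kg, scrap grade C = 2.1 kg, scrap grade A = 0.7 kg.
Objective = 1.12·1.705 + 0.31·2.1 + 0.35·0.7 = 2.8056.

£2.81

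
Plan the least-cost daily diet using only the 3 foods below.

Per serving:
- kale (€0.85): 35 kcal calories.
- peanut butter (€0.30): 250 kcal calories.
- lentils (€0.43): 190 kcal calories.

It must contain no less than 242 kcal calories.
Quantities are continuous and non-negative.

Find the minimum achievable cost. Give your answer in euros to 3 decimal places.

€0.290

Let x1 = servings of kale, x2 = servings of peanut butter, x3 = servings of lentils.
Minimize 0.85x1 + 0.3x2 + 0.43x3 with:
  35x1 + 250x2 + 190x3 ≥ 242   (calories)
  x1, x2, x3 ≥ 0.
At the optimum only peanut butter is positive (kale, lentils = 0). The calories requirement is met with equality.
Solving gives x2 = 0.968.
Objective = 0.3·0.968 = 0.29040.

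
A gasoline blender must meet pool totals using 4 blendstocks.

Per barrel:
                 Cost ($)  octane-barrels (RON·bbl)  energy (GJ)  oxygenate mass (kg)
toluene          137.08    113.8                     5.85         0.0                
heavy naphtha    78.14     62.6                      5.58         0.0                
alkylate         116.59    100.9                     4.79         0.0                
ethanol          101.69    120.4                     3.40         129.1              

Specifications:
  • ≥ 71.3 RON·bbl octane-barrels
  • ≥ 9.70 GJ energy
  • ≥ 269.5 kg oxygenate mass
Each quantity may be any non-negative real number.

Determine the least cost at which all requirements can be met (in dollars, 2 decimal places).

This is a linear program. Let x1 = barrels of toluene, x2 = barrels of heavy naphtha, x3 = barrels of alkylate, x4 = barrels of ethanol.
Minimise 137.08x1 + 78.14x2 + 116.59x3 + 101.69x4 with:
  113.8x1 + 62.6x2 + 100.9x3 + 120.4x4 ≥ 71.3   (octane-barrels)
  5.85x1 + 5.58x2 + 4.79x3 + 3.4x4 ≥ 9.7   (energy)
  129.1x4 ≥ 269.5   (oxygenate mass)
  x1, x2, x3, x4 ≥ 0.
The minimum-cost mix takes nothing from toluene, alkylate — only heavy naphtha, ethanol. There the energy and oxygenate mass constraints are tight.
So heavy naphtha = 0.46638 barrels, ethanol = 2.0875 barrels.
Hence cost = 78.14·0.46638 + 101.69·2.0875 = $248.7208.

$248.72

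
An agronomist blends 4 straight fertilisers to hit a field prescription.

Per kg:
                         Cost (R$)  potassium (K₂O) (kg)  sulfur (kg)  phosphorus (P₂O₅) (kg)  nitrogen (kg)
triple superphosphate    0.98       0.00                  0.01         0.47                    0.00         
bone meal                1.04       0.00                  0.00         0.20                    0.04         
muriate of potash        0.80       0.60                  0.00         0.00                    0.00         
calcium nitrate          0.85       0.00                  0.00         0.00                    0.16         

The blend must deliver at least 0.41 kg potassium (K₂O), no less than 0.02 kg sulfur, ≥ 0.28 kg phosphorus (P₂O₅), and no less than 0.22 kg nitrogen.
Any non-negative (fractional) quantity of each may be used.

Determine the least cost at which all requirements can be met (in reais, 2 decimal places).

R$3.68

Let x1 = kg of triple superphosphate, x2 = kg of bone meal, x3 = kg of muriate of potash, x4 = kg of calcium nitrate.
Minimise 0.98x1 + 1.04x2 + 0.8x3 + 0.85x4 with:
  0.6x3 ≥ 0.41   (potassium (K₂O))
  0.01x1 ≥ 0.02   (sulfur)
  0.47x1 + 0.2x2 ≥ 0.28   (phosphorus (P₂O₅))
  0.04x2 + 0.16x4 ≥ 0.22   (nitrogen)
  x1, x2, x3, x4 ≥ 0.
At the optimum only triple superphosphate, muriate of potash, calcium nitrate are positive (bone meal = 0). Binding constraints: potassium (K₂O), sulfur, nitrogen.
So triple superphosphate = 2 kg, muriate of potash = 0.6833 kg, calcium nitrate = 1.375 kg.
Objective = 0.98·2 + 0.8·0.6833 + 0.85·1.375 = 3.6754.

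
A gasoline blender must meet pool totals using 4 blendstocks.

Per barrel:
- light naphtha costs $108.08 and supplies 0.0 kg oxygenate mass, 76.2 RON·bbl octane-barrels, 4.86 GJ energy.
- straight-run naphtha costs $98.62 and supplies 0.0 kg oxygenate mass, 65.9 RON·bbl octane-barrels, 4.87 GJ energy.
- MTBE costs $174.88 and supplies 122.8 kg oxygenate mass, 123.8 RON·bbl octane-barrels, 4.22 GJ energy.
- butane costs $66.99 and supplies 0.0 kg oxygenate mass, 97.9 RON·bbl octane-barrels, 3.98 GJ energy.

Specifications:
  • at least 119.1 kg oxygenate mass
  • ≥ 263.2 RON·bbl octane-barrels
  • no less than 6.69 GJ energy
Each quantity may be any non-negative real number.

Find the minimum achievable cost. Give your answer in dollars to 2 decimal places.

$267.55

This is a linear program. Let x1 = barrels of light naphtha, x2 = barrels of straight-run naphtha, x3 = barrels of MTBE, x4 = barrels of butane.
min 108.08x1 + 98.62x2 + 174.88x3 + 66.99x4 subject to:
  122.8x3 ≥ 119.1   (oxygenate mass)
  76.2x1 + 65.9x2 + 123.8x3 + 97.9x4 ≥ 263.2   (octane-barrels)
  4.86x1 + 4.87x2 + 4.22x3 + 3.98x4 ≥ 6.69   (energy)
  x1, x2, x3, x4 ≥ 0.
The optimal basis is {MTBE, butane}; light naphtha, straight-run naphtha drop out. The oxygenate mass and octane-barrels requirements are met with equality.
That vertex is x3 = 0.96987, x4 = 1.462.
Objective = 174.88·0.96987 + 66.99·1.462 = 267.5502.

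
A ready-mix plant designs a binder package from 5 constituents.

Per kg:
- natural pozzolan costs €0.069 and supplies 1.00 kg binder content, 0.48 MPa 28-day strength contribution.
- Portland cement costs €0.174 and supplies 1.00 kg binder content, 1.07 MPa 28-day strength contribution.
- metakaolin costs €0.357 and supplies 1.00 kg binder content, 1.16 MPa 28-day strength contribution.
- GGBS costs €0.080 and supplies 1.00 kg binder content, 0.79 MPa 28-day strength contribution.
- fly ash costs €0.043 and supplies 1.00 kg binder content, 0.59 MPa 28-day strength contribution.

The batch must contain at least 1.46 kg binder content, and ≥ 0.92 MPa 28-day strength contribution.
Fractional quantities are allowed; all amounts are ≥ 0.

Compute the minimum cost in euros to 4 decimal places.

€0.0671

This is a linear program. Let x1 = kg of natural pozzolan, x2 = kg of Portland cement, x3 = kg of metakaolin, x4 = kg of GGBS, x5 = kg of fly ash.
min 0.069x1 + 0.174x2 + 0.357x3 + 0.08x4 + 0.043x5 s.t.:
  1x1 + 1x2 + 1x3 + 1x4 + 1x5 ≥ 1.46   (binder content)
  0.48x1 + 1.07x2 + 1.16x3 + 0.79x4 + 0.59x5 ≥ 0.92   (28-day strength contribution)
  x1, x2, x3, x4, x5 ≥ 0.
The optimal basis is {fly ash}; natural pozzolan, Portland cement, metakaolin, GGBS drop out. Binding constraint: 28-day strength contribution.
Optimal quantities: fly ash = 1.55932 kg.
Hence cost = 0.043·1.55932 = €0.067051.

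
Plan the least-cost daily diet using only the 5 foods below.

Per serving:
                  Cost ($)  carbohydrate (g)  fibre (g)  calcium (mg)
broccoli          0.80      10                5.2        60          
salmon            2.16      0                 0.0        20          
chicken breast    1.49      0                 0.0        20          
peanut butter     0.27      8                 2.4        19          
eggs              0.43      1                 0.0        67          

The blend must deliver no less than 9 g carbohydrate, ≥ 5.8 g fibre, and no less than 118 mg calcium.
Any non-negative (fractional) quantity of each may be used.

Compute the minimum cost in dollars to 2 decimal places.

Let x1 = servings of broccoli, x2 = servings of salmon, x3 = servings of chicken breast, x4 = servings of peanut butter, x5 = servings of eggs.
min 0.8x1 + 2.16x2 + 1.49x3 + 0.27x4 + 0.43x5 subject to:
  10x1 + 8x4 + 1x5 ≥ 9   (carbohydrate)
  5.2x1 + 2.4x4 ≥ 5.8   (fibre)
  60x1 + 20x2 + 20x3 + 19x4 + 67x5 ≥ 118   (calcium)
  x1, x2, x3, x4, x5 ≥ 0.
The minimum-cost mix takes nothing from broccoli, salmon, chicken breast — only peanut butter, eggs. There the fibre and calcium constraints are tight.
That vertex is x4 = 2.417, x5 = 1.076.
Hence cost = 0.27·2.417 + 0.43·1.076 = $1.1153.

$1.12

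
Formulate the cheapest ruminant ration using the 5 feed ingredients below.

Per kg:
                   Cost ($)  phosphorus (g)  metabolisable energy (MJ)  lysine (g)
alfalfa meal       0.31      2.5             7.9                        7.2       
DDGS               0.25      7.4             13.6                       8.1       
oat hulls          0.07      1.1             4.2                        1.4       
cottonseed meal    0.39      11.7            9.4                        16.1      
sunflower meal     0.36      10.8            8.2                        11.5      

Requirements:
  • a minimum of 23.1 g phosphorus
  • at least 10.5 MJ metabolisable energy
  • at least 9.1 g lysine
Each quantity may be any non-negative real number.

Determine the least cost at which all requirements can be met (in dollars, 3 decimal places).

Set it up as a linear program. Let x1 = kg of alfalfa meal, x2 = kg of DDGS, x3 = kg of oat hulls, x4 = kg of cottonseed meal, x5 = kg of sunflower meal.
Minimise 0.31x1 + 0.25x2 + 0.07x3 + 0.39x4 + 0.36x5 with:
  2.5x1 + 7.4x2 + 1.1x3 + 11.7x4 + 10.8x5 ≥ 23.1   (phosphorus)
  7.9x1 + 13.6x2 + 4.2x3 + 9.4x4 + 8.2x5 ≥ 10.5   (metabolisable energy)
  7.2x1 + 8.1x2 + 1.4x3 + 16.1x4 + 11.5x5 ≥ 9.1   (lysine)
  x1, x2, x3, x4, x5 ≥ 0.
The minimum-cost mix takes nothing from alfalfa meal, DDGS, oat hulls, sunflower meal — only cottonseed meal. The phosphorus requirement is met with equality.
That vertex is x4 = 1.974.
Objective = 0.39·1.974 = 0.76986.

$0.770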